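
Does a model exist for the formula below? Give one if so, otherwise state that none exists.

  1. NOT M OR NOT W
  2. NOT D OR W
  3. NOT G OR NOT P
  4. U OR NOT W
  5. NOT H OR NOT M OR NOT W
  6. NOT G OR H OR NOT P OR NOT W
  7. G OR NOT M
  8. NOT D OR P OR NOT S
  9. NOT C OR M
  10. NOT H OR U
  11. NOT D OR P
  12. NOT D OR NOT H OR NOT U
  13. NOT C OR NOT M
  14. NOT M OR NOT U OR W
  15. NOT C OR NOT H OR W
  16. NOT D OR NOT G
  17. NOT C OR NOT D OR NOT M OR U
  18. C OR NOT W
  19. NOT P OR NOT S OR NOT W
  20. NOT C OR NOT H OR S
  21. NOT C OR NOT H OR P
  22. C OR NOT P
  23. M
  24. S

D=F, U=F, S=T, P=F, W=F, M=T, H=F, C=F, G=T

Unit clause (M) forces M = True.
Unit clause (S) forces S = True.
In (NOT M OR NOT W) only NOT W is left, so W = False.
In (NOT D OR W) only NOT D is left, so D = False.
In (G OR NOT M) only G is left, so G = True.
In (NOT C OR NOT M) only NOT C is left, so C = False.
In (NOT M OR NOT U OR W) only NOT U is left, so U = False.
In (C OR NOT P) only NOT P is left, so P = False.
In (NOT H OR U) only NOT H is left, so H = False.
All clauses satisfied.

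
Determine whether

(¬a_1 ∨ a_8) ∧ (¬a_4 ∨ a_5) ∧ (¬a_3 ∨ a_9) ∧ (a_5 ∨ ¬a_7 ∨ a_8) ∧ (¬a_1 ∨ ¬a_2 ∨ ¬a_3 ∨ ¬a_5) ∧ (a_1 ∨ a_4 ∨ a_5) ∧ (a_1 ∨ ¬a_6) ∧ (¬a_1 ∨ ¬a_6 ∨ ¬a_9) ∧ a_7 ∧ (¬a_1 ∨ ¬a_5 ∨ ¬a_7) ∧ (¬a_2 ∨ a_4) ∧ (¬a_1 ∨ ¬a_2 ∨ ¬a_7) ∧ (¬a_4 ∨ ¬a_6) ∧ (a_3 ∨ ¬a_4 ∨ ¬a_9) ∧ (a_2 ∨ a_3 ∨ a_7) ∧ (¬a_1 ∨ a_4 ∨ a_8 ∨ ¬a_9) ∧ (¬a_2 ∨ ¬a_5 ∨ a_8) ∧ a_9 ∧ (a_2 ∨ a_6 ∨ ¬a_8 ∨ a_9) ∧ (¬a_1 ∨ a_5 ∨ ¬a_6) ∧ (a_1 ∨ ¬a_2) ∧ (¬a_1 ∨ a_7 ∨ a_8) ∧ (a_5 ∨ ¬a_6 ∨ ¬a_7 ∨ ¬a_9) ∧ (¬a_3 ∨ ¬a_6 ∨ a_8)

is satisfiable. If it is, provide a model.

a_1 = False, a_2 = False, a_3 = False, a_4 = False, a_5 = True, a_6 = False, a_7 = True, a_8 = False, a_9 = True

Unit clause (a_7) forces a_7 = True.
Unit clause (a_9) forces a_9 = True.
Set a_1 = False.
  then (a_1 ∨ ¬a_6) forces a_6 = False.
  then (a_1 ∨ ¬a_2) forces a_2 = False.
Set a_3 = False.
  then (a_3 ∨ ¬a_4 ∨ ¬a_9) forces a_4 = False.
  then (a_1 ∨ a_4 ∨ a_5) forces a_5 = True.
Set a_8 = False.
All clauses satisfied.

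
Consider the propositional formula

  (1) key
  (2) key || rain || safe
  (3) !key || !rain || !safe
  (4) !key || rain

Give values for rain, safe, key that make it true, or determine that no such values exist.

rain=T, safe=F, key=T

Unit clause (key) forces key = True.
In (!key || rain) only rain is left, so rain = True.
In (!key || !rain || !safe) only !safe is left, so safe = False.
All clauses satisfied.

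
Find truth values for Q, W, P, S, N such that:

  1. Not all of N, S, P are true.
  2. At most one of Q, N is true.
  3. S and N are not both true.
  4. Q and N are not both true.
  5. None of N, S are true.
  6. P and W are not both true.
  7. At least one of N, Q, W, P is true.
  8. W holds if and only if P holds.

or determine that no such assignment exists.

Q = True; W = False; P = False; S = False; N = False

  (1) {N, S, P}: 0/3 true — not all ✓
  (2) {Q, N}: 1 true — at most one ✓
  (3) S=F, N=F — not both ✓
  (4) Q=T, N=F — not both ✓
  (5) {N, S}: 0 true — none ✓
  (6) P=F, W=F — not both ✓
  (7) {N, Q, W, P}: 1 true — at least one ✓
  (8) W=F, P=F — same ✓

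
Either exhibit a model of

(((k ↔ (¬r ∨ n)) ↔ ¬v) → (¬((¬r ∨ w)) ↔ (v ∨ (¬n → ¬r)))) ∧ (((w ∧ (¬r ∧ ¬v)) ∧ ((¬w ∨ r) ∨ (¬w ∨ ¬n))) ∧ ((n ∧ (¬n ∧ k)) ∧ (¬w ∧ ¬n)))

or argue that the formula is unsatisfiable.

UNSATISFIABLE

Case n = True: the conjunct ¬n is False.
Case n = False: the conjunct n is False.
Both cases fail — unsatisfiable.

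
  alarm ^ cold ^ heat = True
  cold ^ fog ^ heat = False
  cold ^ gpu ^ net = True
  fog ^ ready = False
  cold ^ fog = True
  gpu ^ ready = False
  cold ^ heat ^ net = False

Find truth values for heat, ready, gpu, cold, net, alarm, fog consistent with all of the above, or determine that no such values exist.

heat = True, ready = False, gpu = False, cold = True, net = False, alarm = True, fog = False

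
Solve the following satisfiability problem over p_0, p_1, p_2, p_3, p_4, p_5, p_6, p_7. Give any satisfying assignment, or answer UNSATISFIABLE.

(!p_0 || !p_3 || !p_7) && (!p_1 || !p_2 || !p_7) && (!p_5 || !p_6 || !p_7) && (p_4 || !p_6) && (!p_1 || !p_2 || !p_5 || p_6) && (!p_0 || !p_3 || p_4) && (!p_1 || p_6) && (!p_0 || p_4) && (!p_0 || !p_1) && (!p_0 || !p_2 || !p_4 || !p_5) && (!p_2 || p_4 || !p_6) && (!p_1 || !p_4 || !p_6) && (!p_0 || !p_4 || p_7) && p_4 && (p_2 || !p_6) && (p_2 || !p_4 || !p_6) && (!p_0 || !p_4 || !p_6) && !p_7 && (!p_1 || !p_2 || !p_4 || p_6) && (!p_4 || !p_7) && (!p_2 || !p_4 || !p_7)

p_0: False, p_1: False, p_2: False, p_3: True, p_4: True, p_5: True, p_6: False, p_7: False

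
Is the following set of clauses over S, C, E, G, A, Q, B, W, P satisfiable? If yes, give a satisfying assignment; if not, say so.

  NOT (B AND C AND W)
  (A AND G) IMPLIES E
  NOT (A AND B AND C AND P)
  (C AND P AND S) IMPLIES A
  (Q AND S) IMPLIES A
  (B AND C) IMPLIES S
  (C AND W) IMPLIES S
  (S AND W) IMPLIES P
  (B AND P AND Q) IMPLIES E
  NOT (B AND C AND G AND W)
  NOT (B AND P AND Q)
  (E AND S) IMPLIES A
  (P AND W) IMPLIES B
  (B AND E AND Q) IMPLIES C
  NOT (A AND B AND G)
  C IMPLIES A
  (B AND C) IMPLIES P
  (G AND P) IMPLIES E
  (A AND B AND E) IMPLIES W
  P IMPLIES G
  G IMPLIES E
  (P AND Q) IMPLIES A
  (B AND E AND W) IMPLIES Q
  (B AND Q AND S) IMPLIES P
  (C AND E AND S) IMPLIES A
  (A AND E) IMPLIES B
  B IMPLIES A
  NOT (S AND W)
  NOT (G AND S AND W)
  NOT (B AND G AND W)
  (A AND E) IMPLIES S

Set S = False.
Set C = False.
Set E = True.
  then (NOT A OR NOT E OR S) forces A = False.
  then (A OR NOT B) forces B = False.
Set G = False.
  then (G OR NOT P) forces P = False.
Set Q = True.
Set W = True.
All clauses satisfied.

S=F, C=F, E=T, G=F, A=F, Q=T, B=F, W=T, P=F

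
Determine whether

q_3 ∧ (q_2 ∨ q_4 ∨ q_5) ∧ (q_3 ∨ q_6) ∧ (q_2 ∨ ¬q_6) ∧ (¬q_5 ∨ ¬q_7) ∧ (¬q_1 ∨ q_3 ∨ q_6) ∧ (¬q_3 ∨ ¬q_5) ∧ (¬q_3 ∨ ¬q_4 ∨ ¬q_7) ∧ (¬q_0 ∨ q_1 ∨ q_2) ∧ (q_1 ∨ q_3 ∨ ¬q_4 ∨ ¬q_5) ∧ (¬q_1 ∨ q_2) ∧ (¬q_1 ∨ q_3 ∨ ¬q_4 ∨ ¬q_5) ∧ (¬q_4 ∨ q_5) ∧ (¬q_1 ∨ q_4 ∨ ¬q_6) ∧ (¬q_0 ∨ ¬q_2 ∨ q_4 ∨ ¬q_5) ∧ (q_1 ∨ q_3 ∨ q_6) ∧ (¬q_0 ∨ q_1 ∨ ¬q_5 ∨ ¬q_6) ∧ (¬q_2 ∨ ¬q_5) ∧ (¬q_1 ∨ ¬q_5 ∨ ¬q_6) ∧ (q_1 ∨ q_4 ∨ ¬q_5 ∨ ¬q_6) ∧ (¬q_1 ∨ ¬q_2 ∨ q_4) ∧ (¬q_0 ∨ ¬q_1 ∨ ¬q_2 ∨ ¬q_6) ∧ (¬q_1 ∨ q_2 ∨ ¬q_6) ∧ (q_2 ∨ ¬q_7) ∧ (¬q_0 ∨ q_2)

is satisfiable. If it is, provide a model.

Unit clause (q_3) forces q_3 = True.
In (¬q_3 ∨ ¬q_5) only ¬q_5 is left, so q_5 = False.
In (¬q_4 ∨ q_5) only ¬q_4 is left, so q_4 = False.
In (q_2 ∨ q_4 ∨ q_5) only q_2 is left, so q_2 = True.
In (¬q_1 ∨ ¬q_2 ∨ q_4) only ¬q_1 is left, so q_1 = False.
Set q_0 = True.
Set q_6 = False.
Set q_7 = False.
All clauses satisfied.

q_0=T, q_1=F, q_2=T, q_3=T, q_4=F, q_5=F, q_6=F, q_7=F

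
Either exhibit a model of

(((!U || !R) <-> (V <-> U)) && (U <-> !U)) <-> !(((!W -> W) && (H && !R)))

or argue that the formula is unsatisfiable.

H=T, U=T, V=F, R=F, W=T

  (((!U || !R) <-> (V <-> U)) && (U <-> !U)) <-> !(((!W -> W) && (H && !R))) = True
    ((!U || !R) <-> (V <-> U)) && (U <-> !U) = False
      (!U || !R) <-> (V <-> U) = False
        !U || !R = True
          !U = False
          !R = True
        V <-> U = False
      U <-> !U = False
        !U = False
    !(((!W -> W) && (H && !R))) = False
      (!W -> W) && (H && !R) = True
        !W -> W = True
          !W = False
        H && !R = True
          !R = True
The formula evaluates to True.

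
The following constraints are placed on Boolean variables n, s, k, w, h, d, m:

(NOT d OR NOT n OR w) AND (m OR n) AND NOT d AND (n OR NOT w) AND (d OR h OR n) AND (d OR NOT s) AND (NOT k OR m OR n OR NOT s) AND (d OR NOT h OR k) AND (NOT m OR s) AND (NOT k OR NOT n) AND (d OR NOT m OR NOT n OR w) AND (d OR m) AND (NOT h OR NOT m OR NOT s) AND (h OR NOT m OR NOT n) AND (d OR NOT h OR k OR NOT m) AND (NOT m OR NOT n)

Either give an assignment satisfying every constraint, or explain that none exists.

Unsatisfiable

Case d = True:
  Clause (NOT d) is falsified — contradiction.
Case d = False:
  (d OR NOT s) forces s = False.
  (NOT m OR s) forces m = False.
  Clause (d OR m) is falsified — contradiction.
Both cases fail, so the formula is unsatisfiable.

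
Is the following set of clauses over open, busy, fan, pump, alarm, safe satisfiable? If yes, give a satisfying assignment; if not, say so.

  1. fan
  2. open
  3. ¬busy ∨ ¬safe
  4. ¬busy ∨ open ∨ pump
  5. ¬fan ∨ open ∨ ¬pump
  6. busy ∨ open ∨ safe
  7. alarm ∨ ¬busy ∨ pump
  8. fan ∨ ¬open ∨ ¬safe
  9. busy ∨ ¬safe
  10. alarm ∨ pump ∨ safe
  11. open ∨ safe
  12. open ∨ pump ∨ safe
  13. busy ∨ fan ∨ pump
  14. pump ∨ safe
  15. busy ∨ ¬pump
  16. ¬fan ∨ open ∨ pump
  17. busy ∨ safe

open=T; busy=T; fan=T; pump=T; alarm=T; safe=F

Unit clause (fan) forces fan = True.
Unit clause (open) forces open = True.
Try busy = False:
  (busy ∨ ¬safe) forces safe = False.
  clause (busy ∨ safe) is falsified — backtrack.
So busy = True.
  then (¬busy ∨ ¬safe) forces safe = False.
  then (pump ∨ safe) forces pump = True.
Set alarm = True.
All clauses satisfied.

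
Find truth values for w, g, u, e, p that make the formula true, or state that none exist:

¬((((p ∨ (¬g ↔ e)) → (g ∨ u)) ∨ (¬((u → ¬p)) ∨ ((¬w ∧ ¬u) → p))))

w: False; g: False; u: False; e: True; p: False

  ¬((((p ∨ (¬g ↔ e)) → (g ∨ u)) ∨ (¬((u → ¬p)) ∨ ((¬w ∧ ¬u) → p)))) = True
    ((p ∨ (¬g ↔ e)) → (g ∨ u)) ∨ (¬((u → ¬p)) ∨ ((¬w ∧ ¬u) → p)) = False
      (p ∨ (¬g ↔ e)) → (g ∨ u) = False
        p ∨ (¬g ↔ e) = True
          ¬g ↔ e = True
            ¬g = True
        g ∨ u = False
      ¬((u → ¬p)) ∨ ((¬w ∧ ¬u) → p) = False
        ¬((u → ¬p)) = False
          u → ¬p = True
            ¬p = True
        (¬w ∧ ¬u) → p = False
          ¬w ∧ ¬u = True
            ¬w = True
            ¬u = True
The formula evaluates to True.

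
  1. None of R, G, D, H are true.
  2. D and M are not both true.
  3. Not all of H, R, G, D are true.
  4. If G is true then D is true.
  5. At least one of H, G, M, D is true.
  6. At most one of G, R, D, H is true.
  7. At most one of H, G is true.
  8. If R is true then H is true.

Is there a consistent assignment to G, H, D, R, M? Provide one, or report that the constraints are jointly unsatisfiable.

G: False, H: False, D: False, R: False, M: True

  (1) {R, G, D, H}: 0 true — none ✓
  (2) D=F, M=T — not both ✓
  (3) {H, R, G, D}: 0/4 true — not all ✓
  (4) G=F ⇒ D: vacuous ✓
  (5) {H, G, M, D}: 1 true — at least one ✓
  (6) {G, R, D, H}: 0 true — at most one ✓
  (7) {H, G}: 0 true — at most one ✓
  (8) R=F ⇒ H: vacuous ✓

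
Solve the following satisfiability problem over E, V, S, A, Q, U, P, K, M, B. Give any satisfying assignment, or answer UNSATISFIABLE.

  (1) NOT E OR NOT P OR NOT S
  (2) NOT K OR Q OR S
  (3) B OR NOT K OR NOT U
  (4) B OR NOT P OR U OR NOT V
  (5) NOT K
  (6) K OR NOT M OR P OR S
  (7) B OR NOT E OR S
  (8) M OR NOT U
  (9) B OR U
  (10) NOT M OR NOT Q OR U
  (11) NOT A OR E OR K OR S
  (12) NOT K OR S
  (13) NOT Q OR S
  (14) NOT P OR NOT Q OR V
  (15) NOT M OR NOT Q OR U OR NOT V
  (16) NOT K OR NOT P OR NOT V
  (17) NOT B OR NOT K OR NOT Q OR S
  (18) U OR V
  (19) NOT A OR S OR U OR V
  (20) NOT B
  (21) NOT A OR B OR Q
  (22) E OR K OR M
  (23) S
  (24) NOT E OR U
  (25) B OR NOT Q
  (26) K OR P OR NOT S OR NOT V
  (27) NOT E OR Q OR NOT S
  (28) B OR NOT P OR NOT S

Unit clause (NOT K) forces K = False.
Unit clause (NOT B) forces B = False.
Unit clause (S) forces S = True.
In (B OR NOT Q) only NOT Q is left, so Q = False.
In (NOT E OR Q OR NOT S) only NOT E is left, so E = False.
In (B OR NOT P OR NOT S) only NOT P is left, so P = False.
In (B OR U) only U is left, so U = True.
In (NOT A OR B OR Q) only NOT A is left, so A = False.
In (E OR K OR M) only M is left, so M = True.
In (K OR P OR NOT S OR NOT V) only NOT V is left, so V = False.
All clauses satisfied.

E = False, V = False, S = True, A = False, Q = False, U = True, P = False, K = False, M = True, B = False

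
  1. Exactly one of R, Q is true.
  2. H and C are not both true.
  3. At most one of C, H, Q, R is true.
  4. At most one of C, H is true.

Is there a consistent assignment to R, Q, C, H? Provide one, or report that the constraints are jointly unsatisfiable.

R = False, Q = True, C = False, H = False

  (1) {R, Q}: 1 true — exactly one ✓
  (2) H=F, C=F — not both ✓
  (3) {C, H, Q, R}: 1 true — at most one ✓
  (4) {C, H}: 0 true — at most one ✓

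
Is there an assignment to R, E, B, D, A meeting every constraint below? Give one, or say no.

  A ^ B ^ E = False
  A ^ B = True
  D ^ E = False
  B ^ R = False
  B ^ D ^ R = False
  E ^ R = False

Unsatisfiable — no assignment works.

Adding constraints 1, 2, 3, 4, 5 mod 2: every variable appears an even number of times on the left, so the left side is 0.
But the right sides sum to 1 (mod 2). 0 ≠ 1 — the system is inconsistent.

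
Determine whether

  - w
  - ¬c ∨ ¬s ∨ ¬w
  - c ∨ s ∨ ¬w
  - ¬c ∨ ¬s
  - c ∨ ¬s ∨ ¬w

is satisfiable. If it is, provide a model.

s: False, c: True, w: True

Unit clause (w) forces w = True.
Try s = True:
  (¬c ∨ ¬s ∨ ¬w) forces c = False.
  clause (c ∨ ¬s ∨ ¬w) is falsified — backtrack.
So s = False.
  then (c ∨ s ∨ ¬w) forces c = True.
Check each clause:
  (w): w holds.
  (¬c ∨ ¬s ∨ ¬w): ¬s holds.
  (c ∨ s ∨ ¬w): c holds.
  (¬c ∨ ¬s): ¬s holds.
  (c ∨ ¬s ∨ ¬w): c holds.
All clauses satisfied.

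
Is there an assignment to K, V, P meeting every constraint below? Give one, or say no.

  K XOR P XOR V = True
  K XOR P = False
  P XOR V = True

K = False, V = True, P = False

K XOR P XOR V = F XOR F XOR T = True ✓
K XOR P = F XOR F = False ✓
P XOR V = F XOR T = True ✓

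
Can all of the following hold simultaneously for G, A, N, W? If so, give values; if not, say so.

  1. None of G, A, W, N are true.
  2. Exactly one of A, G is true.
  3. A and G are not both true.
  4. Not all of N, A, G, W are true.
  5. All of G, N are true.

Case G = True:
  Constraint (1) is violated (G=T) — contradiction.
Case G = False:
  Constraint (5) is violated (G=F) — contradiction.
Both cases fail — unsatisfiable.

No satisfying assignment exists.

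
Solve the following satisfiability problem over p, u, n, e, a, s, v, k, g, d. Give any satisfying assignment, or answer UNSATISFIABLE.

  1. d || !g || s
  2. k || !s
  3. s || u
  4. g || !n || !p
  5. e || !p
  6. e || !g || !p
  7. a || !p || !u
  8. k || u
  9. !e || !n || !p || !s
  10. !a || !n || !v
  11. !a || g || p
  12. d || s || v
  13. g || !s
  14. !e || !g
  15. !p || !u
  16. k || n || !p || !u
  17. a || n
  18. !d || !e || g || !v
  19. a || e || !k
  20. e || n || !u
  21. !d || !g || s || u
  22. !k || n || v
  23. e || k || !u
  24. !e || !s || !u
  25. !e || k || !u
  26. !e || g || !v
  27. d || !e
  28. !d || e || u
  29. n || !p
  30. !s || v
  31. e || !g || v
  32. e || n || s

Set p = False.
Set u = True.
Try n = False:
  (a || n) forces a = True.
  (!a || g || p) forces g = True.
  (!e || !g) forces e = False.
  clause (e || n || !u) is falsified — backtrack.
So n = True.
Set e = True.
  then (!e || !g) forces g = False.
  then (!e || !s || !u) forces s = False.
  then (!e || k || !u) forces k = True.
  then (!e || g || !v) forces v = False.
  then (d || !e) forces d = True.
  then (!a || g || p) forces a = False.
All clauses satisfied.

p = False; u = True; n = True; e = True; a = False; s = False; v = False; k = True; g = False; d = True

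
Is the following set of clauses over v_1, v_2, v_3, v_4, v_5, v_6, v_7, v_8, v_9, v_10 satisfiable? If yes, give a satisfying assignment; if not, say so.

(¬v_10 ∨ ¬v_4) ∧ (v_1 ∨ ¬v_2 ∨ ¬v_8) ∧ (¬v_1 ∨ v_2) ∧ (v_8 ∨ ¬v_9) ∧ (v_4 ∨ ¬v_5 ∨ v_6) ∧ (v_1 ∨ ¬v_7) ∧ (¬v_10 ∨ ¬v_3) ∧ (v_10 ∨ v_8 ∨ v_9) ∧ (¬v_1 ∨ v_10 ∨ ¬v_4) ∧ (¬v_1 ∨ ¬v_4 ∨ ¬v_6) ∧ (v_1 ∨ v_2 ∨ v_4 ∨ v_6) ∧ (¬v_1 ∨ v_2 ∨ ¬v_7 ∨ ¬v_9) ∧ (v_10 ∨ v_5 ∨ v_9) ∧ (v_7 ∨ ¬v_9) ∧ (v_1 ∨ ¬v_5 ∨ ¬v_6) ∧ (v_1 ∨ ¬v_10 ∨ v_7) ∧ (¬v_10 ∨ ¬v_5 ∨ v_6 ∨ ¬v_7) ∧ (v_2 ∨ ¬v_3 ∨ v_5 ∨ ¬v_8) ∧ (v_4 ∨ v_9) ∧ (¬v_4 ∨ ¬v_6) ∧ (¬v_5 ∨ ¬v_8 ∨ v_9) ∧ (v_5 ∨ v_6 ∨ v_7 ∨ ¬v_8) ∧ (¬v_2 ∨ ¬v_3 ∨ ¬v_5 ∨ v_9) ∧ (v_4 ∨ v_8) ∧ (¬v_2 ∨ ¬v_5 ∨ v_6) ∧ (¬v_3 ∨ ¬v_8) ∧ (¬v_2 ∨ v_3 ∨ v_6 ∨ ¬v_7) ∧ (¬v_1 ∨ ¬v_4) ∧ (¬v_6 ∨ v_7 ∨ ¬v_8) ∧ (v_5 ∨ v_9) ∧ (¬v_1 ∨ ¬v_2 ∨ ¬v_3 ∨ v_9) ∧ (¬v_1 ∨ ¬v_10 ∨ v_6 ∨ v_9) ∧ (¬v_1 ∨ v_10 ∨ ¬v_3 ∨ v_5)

v_1=T; v_2=T; v_3=F; v_4=F; v_5=F; v_6=T; v_7=T; v_8=T; v_9=T; v_10=T

Set v_1 = True.
  then (¬v_1 ∨ v_2) forces v_2 = True.
  then (¬v_1 ∨ ¬v_4) forces v_4 = False.
  then (v_4 ∨ v_9) forces v_9 = True.
  then (v_4 ∨ v_8) forces v_8 = True.
  then (¬v_3 ∨ ¬v_8) forces v_3 = False.
  then (v_7 ∨ ¬v_9) forces v_7 = True.
  then (¬v_2 ∨ v_3 ∨ v_6 ∨ ¬v_7) forces v_6 = True.
Set v_5 = False.
Set v_10 = True.
All clauses satisfied.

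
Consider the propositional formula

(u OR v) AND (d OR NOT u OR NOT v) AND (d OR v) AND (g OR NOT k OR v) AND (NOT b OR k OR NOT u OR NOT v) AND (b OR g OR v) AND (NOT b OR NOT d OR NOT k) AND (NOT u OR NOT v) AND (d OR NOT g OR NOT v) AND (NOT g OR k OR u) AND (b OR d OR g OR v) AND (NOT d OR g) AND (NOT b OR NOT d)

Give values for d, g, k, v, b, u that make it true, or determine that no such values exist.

d = False, g = False, k = True, v = True, b = False, u = False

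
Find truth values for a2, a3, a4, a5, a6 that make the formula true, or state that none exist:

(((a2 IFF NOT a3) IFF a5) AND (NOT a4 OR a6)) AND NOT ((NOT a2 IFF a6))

a2=F; a3=F; a4=F; a5=F; a6=F

  ((a2 IFF NOT a3) IFF a5) AND (NOT a4 OR a6) = True
    (a2 IFF NOT a3) IFF a5 = True
      a2 IFF NOT a3 = False
        NOT a3 = True
    NOT a4 OR a6 = True
      NOT a4 = True
  NOT ((NOT a2 IFF a6)) = True
    NOT a2 IFF a6 = False
      NOT a2 = True
Both conjuncts True, so the formula holds.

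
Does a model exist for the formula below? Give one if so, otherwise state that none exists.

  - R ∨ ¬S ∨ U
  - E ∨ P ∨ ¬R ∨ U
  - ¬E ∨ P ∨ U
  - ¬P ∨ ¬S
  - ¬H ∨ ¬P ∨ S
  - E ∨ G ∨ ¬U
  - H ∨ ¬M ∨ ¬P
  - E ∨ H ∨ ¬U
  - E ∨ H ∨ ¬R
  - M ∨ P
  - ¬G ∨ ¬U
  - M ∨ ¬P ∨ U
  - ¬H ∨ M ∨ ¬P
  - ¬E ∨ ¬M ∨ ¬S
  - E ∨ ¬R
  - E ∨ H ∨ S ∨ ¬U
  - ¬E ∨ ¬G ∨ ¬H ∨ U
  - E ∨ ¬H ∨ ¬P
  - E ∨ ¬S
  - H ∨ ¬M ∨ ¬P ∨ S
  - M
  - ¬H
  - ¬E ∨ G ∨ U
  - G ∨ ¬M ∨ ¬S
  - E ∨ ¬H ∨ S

Unit clause (M) forces M = True.
Unit clause (¬H) forces H = False.
In (H ∨ ¬M ∨ ¬P) only ¬P is left, so P = False.
Set R = False.
Try S = True:
  (R ∨ ¬S ∨ U) forces U = True.
  (E ∨ H ∨ ¬U) forces E = True.
  clause (¬E ∨ ¬M ∨ ¬S) is falsified — backtrack.
So S = False.
Set G = True.
  then (¬G ∨ ¬U) forces U = False.
  then (¬E ∨ P ∨ U) forces E = False.
All clauses satisfied.

R = False, H = False, S = False, M = True, G = True, P = False, U = False, E = False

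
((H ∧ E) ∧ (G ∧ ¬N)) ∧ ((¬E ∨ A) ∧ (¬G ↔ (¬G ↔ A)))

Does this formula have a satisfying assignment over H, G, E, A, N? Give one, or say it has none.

H = True; G = True; E = True; A = True; N = False

  (H ∧ E) ∧ (G ∧ ¬N) = True
    H ∧ E = True
    G ∧ ¬N = True
      ¬N = True
  (¬E ∨ A) ∧ (¬G ↔ (¬G ↔ A)) = True
    ¬E ∨ A = True
      ¬E = False
    ¬G ↔ (¬G ↔ A) = True
      ¬G = False
      ¬G ↔ A = False
        ¬G = False
Both conjuncts True, so the formula holds.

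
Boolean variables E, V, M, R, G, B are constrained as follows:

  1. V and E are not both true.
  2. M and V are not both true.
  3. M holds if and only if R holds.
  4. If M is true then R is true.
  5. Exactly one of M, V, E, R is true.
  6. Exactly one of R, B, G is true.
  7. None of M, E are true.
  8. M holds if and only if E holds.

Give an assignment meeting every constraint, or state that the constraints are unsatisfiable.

E = False, V = True, M = False, R = False, G = True, B = False

  (1) V=T, E=F — not both ✓
  (2) M=F, V=T — not both ✓
  (3) M=F, R=F — same ✓
  (4) M=F ⇒ R: vacuous ✓
  (5) {M, V, E, R}: 1 true — exactly one ✓
  (6) {R, B, G}: 1 true — exactly one ✓
  (7) {M, E}: 0 true — none ✓
  (8) M=F, E=F — same ✓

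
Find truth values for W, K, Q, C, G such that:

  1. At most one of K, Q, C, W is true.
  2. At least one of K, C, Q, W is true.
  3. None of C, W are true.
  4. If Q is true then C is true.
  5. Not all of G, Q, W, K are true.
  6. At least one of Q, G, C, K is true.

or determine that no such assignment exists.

W: False, K: True, Q: False, C: False, G: False

  (1) {K, Q, C, W}: 1 true — at most one ✓
  (2) {K, C, Q, W}: 1 true — at least one ✓
  (3) {C, W}: 0 true — none ✓
  (4) Q=F ⇒ C: vacuous ✓
  (5) {G, Q, W, K}: 1/4 true — not all ✓
  (6) {Q, G, C, K}: 1 true — at least one ✓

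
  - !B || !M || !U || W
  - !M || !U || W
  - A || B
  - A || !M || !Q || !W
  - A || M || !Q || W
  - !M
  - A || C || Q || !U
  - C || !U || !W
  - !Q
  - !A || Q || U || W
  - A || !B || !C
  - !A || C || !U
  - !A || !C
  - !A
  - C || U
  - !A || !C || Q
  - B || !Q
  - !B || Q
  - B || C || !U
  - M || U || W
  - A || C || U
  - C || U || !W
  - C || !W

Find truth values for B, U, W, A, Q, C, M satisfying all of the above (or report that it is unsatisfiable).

UNSATISFIABLE

Case B = True:
  (!M) forces M = False.
  (!Q) forces Q = False.
  Clause (!B || Q) is falsified — contradiction.
Case B = False:
  (A || B) forces A = True.
  Clause (!A) is falsified — contradiction.
Both cases fail, so the formula is unsatisfiable.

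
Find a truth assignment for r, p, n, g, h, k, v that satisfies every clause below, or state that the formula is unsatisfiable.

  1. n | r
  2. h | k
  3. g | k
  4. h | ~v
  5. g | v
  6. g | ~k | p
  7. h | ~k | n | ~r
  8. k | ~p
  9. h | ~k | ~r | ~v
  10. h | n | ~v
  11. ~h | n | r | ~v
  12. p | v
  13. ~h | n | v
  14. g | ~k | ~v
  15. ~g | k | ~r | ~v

r = False, p = True, n = True, g = True, h = False, k = True, v = False

Set r = False.
  then (n | r) forces n = True.
Set p = True.
  then (k | ~p) forces k = True.
Try g = False:
  (g | v) forces v = True.
  clause (g | ~k | ~v) is falsified — backtrack.
So g = True.
Set h = False.
  then (h | ~v) forces v = False.
All clauses satisfied.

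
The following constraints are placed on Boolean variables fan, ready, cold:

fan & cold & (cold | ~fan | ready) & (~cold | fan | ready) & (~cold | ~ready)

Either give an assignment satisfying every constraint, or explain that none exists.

fan = True; ready = False; cold = True

Unit clause (fan) forces fan = True.
Unit clause (cold) forces cold = True.
In (~cold | ~ready) only ~ready is left, so ready = False.
Check each clause:
  (fan): fan holds.
  (cold): cold holds.
  (cold | ~fan | ready): cold holds.
  (~cold | fan | ready): fan holds.
  (~cold | ~ready): ~ready holds.
All clauses satisfied.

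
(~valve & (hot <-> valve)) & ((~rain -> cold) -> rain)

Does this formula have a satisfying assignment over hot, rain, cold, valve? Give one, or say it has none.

hot=F, rain=T, cold=F, valve=F

  ~valve & (hot <-> valve) = True
    ~valve = True
    hot <-> valve = True
  (~rain -> cold) -> rain = True
    ~rain -> cold = True
      ~rain = False
Both conjuncts True, so the formula holds.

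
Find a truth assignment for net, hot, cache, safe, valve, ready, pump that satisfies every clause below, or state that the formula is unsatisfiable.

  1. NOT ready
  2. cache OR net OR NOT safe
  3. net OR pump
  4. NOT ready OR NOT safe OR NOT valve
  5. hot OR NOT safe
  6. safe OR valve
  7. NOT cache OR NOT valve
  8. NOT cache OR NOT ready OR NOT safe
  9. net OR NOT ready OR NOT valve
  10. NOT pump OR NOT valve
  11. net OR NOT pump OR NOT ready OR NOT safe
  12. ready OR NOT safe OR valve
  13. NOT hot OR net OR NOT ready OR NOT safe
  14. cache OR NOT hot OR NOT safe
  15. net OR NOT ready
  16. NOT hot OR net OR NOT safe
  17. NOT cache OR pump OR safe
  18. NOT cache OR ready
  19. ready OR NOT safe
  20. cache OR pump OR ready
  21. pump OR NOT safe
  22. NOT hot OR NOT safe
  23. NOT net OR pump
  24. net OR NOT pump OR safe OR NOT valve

Case ready = True:
  Clause (NOT ready) is falsified — contradiction.
Case ready = False:
  (NOT cache OR ready) forces cache = False.
  (ready OR NOT safe) forces safe = False.
  (safe OR valve) forces valve = True.
  (NOT pump OR NOT valve) forces pump = False.
  Clause (cache OR pump OR ready) is falsified — contradiction.
Both cases fail, so the formula is unsatisfiable.

No satisfying assignment exists.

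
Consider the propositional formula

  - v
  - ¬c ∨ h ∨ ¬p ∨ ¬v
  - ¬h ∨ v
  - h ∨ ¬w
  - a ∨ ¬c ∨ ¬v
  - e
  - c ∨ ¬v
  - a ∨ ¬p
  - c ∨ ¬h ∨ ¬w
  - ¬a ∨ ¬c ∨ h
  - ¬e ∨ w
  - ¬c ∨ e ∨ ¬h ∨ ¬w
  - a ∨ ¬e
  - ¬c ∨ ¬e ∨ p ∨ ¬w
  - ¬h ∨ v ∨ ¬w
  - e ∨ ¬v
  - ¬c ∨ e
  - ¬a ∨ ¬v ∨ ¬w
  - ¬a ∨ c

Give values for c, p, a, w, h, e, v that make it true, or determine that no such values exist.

No satisfying assignment exists.

Case e = True:
  (v) forces v = True.
  (c ∨ ¬v) forces c = True.
  (a ∨ ¬c ∨ ¬v) forces a = True.
  (¬a ∨ ¬c ∨ h) forces h = True.
  (¬e ∨ w) forces w = True.
  Clause (¬a ∨ ¬v ∨ ¬w) is falsified — contradiction.
Case e = False:
  Clause (e) is falsified — contradiction.
Both cases fail, so the formula is unsatisfiable.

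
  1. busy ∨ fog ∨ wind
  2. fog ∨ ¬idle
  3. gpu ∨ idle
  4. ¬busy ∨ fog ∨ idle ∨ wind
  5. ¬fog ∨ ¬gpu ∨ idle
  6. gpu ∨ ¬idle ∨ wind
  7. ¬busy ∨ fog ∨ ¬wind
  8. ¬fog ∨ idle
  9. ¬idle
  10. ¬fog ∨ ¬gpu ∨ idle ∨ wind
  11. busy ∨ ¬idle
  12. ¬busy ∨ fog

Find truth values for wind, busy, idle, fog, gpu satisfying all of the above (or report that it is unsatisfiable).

wind=T; busy=F; idle=F; fog=F; gpu=T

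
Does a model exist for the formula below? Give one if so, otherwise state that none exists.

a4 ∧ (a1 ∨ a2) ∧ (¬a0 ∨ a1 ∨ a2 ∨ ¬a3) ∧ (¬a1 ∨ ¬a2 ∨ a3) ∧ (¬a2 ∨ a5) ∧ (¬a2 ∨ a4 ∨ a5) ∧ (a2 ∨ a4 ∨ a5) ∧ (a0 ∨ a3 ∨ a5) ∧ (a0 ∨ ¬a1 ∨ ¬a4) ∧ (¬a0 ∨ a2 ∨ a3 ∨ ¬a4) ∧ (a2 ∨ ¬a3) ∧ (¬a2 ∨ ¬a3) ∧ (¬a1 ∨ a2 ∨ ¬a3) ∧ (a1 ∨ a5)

a0 = True; a1 = False; a2 = True; a3 = False; a4 = True; a5 = True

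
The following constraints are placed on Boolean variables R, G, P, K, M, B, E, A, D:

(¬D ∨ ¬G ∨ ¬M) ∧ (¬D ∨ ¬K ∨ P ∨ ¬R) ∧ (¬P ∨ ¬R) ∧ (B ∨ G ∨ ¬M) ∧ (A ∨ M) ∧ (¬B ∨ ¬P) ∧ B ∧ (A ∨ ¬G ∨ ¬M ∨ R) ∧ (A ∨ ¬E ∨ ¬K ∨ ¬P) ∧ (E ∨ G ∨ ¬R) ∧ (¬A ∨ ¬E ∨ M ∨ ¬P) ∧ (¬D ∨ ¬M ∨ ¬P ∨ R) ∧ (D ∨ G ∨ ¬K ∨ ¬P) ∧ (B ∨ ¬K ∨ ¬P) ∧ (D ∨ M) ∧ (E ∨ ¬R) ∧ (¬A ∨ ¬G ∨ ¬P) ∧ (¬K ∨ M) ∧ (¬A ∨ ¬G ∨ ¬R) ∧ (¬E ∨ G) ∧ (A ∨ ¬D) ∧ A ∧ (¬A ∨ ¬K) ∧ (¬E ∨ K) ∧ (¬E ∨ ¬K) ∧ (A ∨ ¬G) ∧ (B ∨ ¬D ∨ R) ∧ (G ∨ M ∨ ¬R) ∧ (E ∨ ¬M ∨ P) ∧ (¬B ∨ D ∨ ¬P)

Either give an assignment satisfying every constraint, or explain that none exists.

Unit clause (B) forces B = True.
Unit clause (A) forces A = True.
In (¬A ∨ ¬K) only ¬K is left, so K = False.
In (¬E ∨ K) only ¬E is left, so E = False.
In (¬B ∨ ¬P) only ¬P is left, so P = False.
In (E ∨ ¬R) only ¬R is left, so R = False.
In (E ∨ ¬M ∨ P) only ¬M is left, so M = False.
In (D ∨ M) only D is left, so D = True.
Set G = True.
All clauses satisfied.

R=F, G=T, P=F, K=F, M=F, B=T, E=F, A=T, D=T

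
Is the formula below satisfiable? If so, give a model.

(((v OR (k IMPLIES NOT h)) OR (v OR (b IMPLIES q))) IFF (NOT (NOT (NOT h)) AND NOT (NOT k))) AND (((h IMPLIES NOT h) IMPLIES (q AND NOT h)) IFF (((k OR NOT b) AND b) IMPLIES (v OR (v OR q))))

b = False, v = False, q = True, h = False, k = True

  ((v OR (k IMPLIES NOT h)) OR (v OR (b IMPLIES q))) IFF (NOT (NOT (NOT h)) AND NOT (NOT k)) = True
    (v OR (k IMPLIES NOT h)) OR (v OR (b IMPLIES q)) = True
      v OR (k IMPLIES NOT h) = True
        k IMPLIES NOT h = True
          NOT h = True
      v OR (b IMPLIES q) = True
        b IMPLIES q = True
    NOT (NOT (NOT h)) AND NOT (NOT k) = True
      NOT (NOT (NOT h)) = True
        NOT (NOT h) = False
          NOT h = True
      NOT (NOT k) = True
        NOT k = False
  ((h IMPLIES NOT h) IMPLIES (q AND NOT h)) IFF (((k OR NOT b) AND b) IMPLIES (v OR (v OR q))) = True
    (h IMPLIES NOT h) IMPLIES (q AND NOT h) = True
      h IMPLIES NOT h = True
        NOT h = True
      q AND NOT h = True
        NOT h = True
    ((k OR NOT b) AND b) IMPLIES (v OR (v OR q)) = True
      (k OR NOT b) AND b = False
        k OR NOT b = True
          NOT b = True
      v OR (v OR q) = True
        v OR q = True
Both conjuncts True, so the formula holds.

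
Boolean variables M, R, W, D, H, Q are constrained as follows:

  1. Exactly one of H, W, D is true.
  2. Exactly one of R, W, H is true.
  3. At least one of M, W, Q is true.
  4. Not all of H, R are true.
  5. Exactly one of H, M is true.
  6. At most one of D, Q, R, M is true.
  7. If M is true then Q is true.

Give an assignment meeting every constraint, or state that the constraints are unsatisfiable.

M = False; R = False; W = False; D = False; H = True; Q = True

  (1) {H, W, D}: 1 true — exactly one ✓
  (2) {R, W, H}: 1 true — exactly one ✓
  (3) {M, W, Q}: 1 true — at least one ✓
  (4) {H, R}: 1/2 true — not all ✓
  (5) {H, M}: 1 true — exactly one ✓
  (6) {D, Q, R, M}: 1 true — at most one ✓
  (7) M=F ⇒ Q: vacuous ✓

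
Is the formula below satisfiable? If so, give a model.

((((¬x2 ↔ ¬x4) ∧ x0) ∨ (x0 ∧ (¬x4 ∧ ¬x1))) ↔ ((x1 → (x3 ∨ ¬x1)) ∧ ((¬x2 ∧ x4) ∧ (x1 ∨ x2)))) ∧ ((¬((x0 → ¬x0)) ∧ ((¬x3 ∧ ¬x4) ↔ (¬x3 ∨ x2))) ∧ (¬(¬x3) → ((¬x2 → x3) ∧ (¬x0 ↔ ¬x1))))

x0: True, x1: True, x2: True, x3: False, x4: False

  (((¬x2 ↔ ¬x4) ∧ x0) ∨ (x0 ∧ (¬x4 ∧ ¬x1))) ↔ ((x1 → (x3 ∨ ¬x1)) ∧ ((¬x2 ∧ x4) ∧ (x1 ∨ x2))) = True
    ((¬x2 ↔ ¬x4) ∧ x0) ∨ (x0 ∧ (¬x4 ∧ ¬x1)) = False
      (¬x2 ↔ ¬x4) ∧ x0 = False
        ¬x2 ↔ ¬x4 = False
          ¬x2 = False
          ¬x4 = True
      x0 ∧ (¬x4 ∧ ¬x1) = False
        ¬x4 ∧ ¬x1 = False
          ¬x4 = True
          ¬x1 = False
    (x1 → (x3 ∨ ¬x1)) ∧ ((¬x2 ∧ x4) ∧ (x1 ∨ x2)) = False
      x1 → (x3 ∨ ¬x1) = False
        x3 ∨ ¬x1 = False
          ¬x1 = False
      (¬x2 ∧ x4) ∧ (x1 ∨ x2) = False
        ¬x2 ∧ x4 = False
          ¬x2 = False
        x1 ∨ x2 = True
  (¬((x0 → ¬x0)) ∧ ((¬x3 ∧ ¬x4) ↔ (¬x3 ∨ x2))) ∧ (¬(¬x3) → ((¬x2 → x3) ∧ (¬x0 ↔ ¬x1))) = True
    ¬((x0 → ¬x0)) ∧ ((¬x3 ∧ ¬x4) ↔ (¬x3 ∨ x2)) = True
      ¬((x0 → ¬x0)) = True
        x0 → ¬x0 = False
          ¬x0 = False
      (¬x3 ∧ ¬x4) ↔ (¬x3 ∨ x2) = True
        ¬x3 ∧ ¬x4 = True
          ¬x3 = True
          ¬x4 = True
        ¬x3 ∨ x2 = True
          ¬x3 = True
    ¬(¬x3) → ((¬x2 → x3) ∧ (¬x0 ↔ ¬x1)) = True
      ¬(¬x3) = False
        ¬x3 = True
      (¬x2 → x3) ∧ (¬x0 ↔ ¬x1) = True
        ¬x2 → x3 = True
          ¬x2 = False
        ¬x0 ↔ ¬x1 = True
          ¬x0 = False
          ¬x1 = False
Both conjuncts True, so the formula holds.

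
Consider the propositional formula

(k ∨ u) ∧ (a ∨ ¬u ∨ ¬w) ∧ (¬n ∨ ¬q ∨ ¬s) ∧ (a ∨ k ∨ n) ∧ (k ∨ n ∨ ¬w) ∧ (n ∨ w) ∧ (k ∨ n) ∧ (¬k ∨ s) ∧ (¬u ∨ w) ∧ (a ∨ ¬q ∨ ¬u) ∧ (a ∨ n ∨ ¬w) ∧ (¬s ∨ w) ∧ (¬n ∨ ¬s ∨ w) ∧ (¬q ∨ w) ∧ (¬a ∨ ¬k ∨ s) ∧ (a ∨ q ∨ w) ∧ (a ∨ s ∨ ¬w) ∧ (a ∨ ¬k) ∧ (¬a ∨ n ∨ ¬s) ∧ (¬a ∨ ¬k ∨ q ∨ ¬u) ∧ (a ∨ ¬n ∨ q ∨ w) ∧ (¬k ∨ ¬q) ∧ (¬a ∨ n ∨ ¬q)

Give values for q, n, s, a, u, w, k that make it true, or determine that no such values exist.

Set q = True.
  then (¬q ∨ w) forces w = True.
  then (¬k ∨ ¬q) forces k = False.
  then (k ∨ u) forces u = True.
  then (a ∨ ¬u ∨ ¬w) forces a = True.
  then (k ∨ n ∨ ¬w) forces n = True.
  then (¬n ∨ ¬q ∨ ¬s) forces s = False.
All clauses satisfied.

q: True; n: True; s: False; a: True; u: True; w: True; k: False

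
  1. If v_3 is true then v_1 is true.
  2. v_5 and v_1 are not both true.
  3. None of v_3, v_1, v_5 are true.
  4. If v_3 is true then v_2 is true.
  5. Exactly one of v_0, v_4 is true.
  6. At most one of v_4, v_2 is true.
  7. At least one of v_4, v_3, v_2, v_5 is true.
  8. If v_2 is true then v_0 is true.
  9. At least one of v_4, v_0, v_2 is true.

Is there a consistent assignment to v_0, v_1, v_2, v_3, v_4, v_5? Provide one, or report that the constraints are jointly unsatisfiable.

v_0 = False; v_1 = False; v_2 = False; v_3 = False; v_4 = True; v_5 = False

  (1) v_3=F ⇒ v_1: vacuous ✓
  (2) v_5=F, v_1=F — not both ✓
  (3) {v_3, v_1, v_5}: 0 true — none ✓
  (4) v_3=F ⇒ v_2: vacuous ✓
  (5) {v_0, v_4}: 1 true — exactly one ✓
  (6) {v_4, v_2}: 1 true — at most one ✓
  (7) {v_4, v_3, v_2, v_5}: 1 true — at least one ✓
  (8) v_2=F ⇒ v_0: vacuous ✓
  (9) {v_4, v_0, v_2}: 1 true — at least one ✓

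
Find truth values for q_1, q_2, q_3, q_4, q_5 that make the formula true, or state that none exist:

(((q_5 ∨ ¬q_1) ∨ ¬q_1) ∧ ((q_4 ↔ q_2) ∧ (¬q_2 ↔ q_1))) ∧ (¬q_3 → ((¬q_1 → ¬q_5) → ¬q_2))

q_1 = True; q_2 = False; q_3 = False; q_4 = False; q_5 = True

  ((q_5 ∨ ¬q_1) ∨ ¬q_1) ∧ ((q_4 ↔ q_2) ∧ (¬q_2 ↔ q_1)) = True
    (q_5 ∨ ¬q_1) ∨ ¬q_1 = True
      q_5 ∨ ¬q_1 = True
        ¬q_1 = False
      ¬q_1 = False
    (q_4 ↔ q_2) ∧ (¬q_2 ↔ q_1) = True
      q_4 ↔ q_2 = True
      ¬q_2 ↔ q_1 = True
        ¬q_2 = True
  ¬q_3 → ((¬q_1 → ¬q_5) → ¬q_2) = True
    ¬q_3 = True
    (¬q_1 → ¬q_5) → ¬q_2 = True
      ¬q_1 → ¬q_5 = True
        ¬q_1 = False
        ¬q_5 = False
      ¬q_2 = True
Both conjuncts True, so the formula holds.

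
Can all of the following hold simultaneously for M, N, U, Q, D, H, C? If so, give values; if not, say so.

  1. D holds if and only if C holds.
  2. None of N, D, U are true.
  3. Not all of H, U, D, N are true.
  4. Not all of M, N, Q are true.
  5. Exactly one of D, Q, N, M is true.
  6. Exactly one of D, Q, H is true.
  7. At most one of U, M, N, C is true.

M: True; N: False; U: False; Q: False; D: False; H: True; C: False

  (1) D=F, C=F — same ✓
  (2) {N, D, U}: 0 true — none ✓
  (3) {H, U, D, N}: 1/4 true — not all ✓
  (4) {M, N, Q}: 1/3 true — not all ✓
  (5) {D, Q, N, M}: 1 true — exactly one ✓
  (6) {D, Q, H}: 1 true — exactly one ✓
  (7) {U, M, N, C}: 1 true — at most one ✓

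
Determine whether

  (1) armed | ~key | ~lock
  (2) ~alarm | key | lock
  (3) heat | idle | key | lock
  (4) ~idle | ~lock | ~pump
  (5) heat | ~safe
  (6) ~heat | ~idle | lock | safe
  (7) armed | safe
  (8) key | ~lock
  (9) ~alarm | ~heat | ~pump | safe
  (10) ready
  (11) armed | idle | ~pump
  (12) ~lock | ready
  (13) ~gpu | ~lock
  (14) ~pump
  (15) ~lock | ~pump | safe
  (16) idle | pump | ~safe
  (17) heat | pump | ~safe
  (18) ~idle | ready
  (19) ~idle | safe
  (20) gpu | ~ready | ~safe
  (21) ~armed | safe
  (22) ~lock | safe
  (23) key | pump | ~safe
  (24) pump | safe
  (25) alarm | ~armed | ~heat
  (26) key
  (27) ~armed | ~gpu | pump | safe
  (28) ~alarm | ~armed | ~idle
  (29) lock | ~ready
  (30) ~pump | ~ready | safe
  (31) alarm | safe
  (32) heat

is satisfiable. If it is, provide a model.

Case gpu = True:
  (ready) forces ready = True.
  (~gpu | ~lock) forces lock = False.
  Clause (lock | ~ready) is falsified — contradiction.
Case gpu = False:
  (ready) forces ready = True.
  (~pump) forces pump = False.
  (gpu | ~ready | ~safe) forces safe = False.
  Clause (pump | safe) is falsified — contradiction.
Both cases fail, so the formula is unsatisfiable.

No satisfying assignment exists.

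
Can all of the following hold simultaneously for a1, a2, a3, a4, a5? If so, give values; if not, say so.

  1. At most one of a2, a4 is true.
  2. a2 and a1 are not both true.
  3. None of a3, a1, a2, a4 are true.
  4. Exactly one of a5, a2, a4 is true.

a1=F, a2=F, a3=F, a4=F, a5=T

  (1) {a2, a4}: 0 true — at most one ✓
  (2) a2=F, a1=F — not both ✓
  (3) {a3, a1, a2, a4}: 0 true — none ✓
  (4) {a5, a2, a4}: 1 true — exactly one ✓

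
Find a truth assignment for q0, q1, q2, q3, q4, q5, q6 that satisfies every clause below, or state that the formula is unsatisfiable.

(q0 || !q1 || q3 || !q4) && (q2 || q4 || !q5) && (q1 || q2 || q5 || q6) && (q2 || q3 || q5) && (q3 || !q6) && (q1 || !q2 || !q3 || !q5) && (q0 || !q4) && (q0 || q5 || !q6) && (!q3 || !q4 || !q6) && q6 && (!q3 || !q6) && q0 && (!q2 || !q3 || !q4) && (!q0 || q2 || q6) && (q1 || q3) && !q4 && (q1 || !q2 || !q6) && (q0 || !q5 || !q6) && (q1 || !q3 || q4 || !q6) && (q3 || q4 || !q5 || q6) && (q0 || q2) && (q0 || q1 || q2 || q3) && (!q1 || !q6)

Case q6 = True:
  (q3 || !q6) forces q3 = True.
  Clause (!q3 || !q6) is falsified — contradiction.
Case q6 = False:
  Clause (q6) is falsified — contradiction.
Both cases fail, so the formula is unsatisfiable.

Unsatisfiable — no assignment works.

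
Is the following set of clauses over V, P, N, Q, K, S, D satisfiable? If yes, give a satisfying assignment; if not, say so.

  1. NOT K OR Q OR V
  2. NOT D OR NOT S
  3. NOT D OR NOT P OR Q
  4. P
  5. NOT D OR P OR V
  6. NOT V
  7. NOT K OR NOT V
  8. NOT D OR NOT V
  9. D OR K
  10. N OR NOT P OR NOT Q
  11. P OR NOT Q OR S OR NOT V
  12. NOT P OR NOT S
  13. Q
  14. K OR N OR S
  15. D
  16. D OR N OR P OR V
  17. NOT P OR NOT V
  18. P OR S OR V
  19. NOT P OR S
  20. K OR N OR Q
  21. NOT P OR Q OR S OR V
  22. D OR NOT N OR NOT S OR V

Case V = True:
  Clause (NOT V) is falsified — contradiction.
Case V = False:
  (P) forces P = True.
  (NOT P OR NOT S) forces S = False.
  Clause (NOT P OR S) is falsified — contradiction.
Both cases fail, so the formula is unsatisfiable.

No satisfying assignment exists.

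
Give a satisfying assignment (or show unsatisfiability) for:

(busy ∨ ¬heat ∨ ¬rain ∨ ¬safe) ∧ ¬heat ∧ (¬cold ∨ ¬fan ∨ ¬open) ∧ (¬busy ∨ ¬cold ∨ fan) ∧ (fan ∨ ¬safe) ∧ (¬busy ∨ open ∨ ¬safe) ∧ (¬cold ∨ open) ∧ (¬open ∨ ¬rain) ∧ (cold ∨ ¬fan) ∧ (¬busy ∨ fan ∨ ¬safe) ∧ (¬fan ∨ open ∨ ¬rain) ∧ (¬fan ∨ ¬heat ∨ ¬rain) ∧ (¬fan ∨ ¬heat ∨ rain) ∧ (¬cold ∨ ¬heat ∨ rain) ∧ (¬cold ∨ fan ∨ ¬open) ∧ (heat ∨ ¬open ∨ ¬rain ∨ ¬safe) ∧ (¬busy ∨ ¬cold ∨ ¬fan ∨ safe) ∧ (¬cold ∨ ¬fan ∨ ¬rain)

Unit clause (¬heat) forces heat = False.
Set busy = True.
Try cold = True:
  (¬busy ∨ ¬cold ∨ fan) forces fan = True.
  (¬cold ∨ ¬fan ∨ ¬open) forces open = False.
  clause (¬cold ∨ open) is falsified — backtrack.
So cold = False.
  then (cold ∨ ¬fan) forces fan = False.
  then (¬busy ∨ fan ∨ ¬safe) forces safe = False.
Set open = False.
Set rain = True.
All clauses satisfied.

busy = True; cold = False; open = False; safe = False; fan = False; heat = False; rain = True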